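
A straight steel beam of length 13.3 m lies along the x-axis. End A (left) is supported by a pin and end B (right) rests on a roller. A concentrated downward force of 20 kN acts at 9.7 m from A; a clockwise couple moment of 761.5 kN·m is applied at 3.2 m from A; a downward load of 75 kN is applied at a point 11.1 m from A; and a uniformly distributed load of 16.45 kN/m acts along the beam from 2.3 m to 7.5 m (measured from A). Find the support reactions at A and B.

Resultant of the distributed load: 16.45 × 5.2 = 85.54 kN at 4.9 m from A.
ΣM about A: B_y·13.3 − 20·9.7 − 761.5 − 75·11.1 − (16.45·5.2)·4.9 = 0 → B_y = 2207.146/13.3 = 165.951 ≈ 166.0 kN.
ΣF_y = 0: A_y + 165.951 − 20 − 75 − 16.45·5.2 = 0 → A_y = 14.59 kN.
ΣF_x = 0: no horizontal applied forces, so A_x = 0.

A_x = 0, A_y = 14.59 kN, B_y = 166.0 kN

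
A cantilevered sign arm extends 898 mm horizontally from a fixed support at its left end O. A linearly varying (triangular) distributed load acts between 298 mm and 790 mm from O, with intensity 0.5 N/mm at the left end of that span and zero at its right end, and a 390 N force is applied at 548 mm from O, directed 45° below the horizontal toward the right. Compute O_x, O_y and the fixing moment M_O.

O_x = -275.8 N, O_y = 398.8 N, M_O = 207900 N·mm

Resultant of the triangular load: ½ × 0.5 × 492 = 123 N, acting at 462 mm from O (one-third of the span from the peak).
ΣF_x = 0: O_x + 390·cos45° = 0 → O_x = -275.8 N.
ΣF_y = 0: O_y − ½·0.5·492 − 390·sin45° = 0 → O_y = 398.8 N.
ΣM about O: M_O − (½·0.5·492)·462 − 390·sin45°·548 = 0 → M_O = 207900 N·mm.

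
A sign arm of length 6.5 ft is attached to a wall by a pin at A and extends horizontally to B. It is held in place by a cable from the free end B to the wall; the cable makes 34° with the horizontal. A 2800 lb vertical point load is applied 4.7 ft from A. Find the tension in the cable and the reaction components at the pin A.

T = 3621 lb, A_x = 3002 lb, A_y = 775.4 lb

ΣM about A: T·sin34°·6.5 − 2800·4.7 = 0 → T = 13160/(6.5·0.559193) = 3620.6 ≈ 3621 lb.
ΣF_x = 0: A_x − T·cos34° = 0 → A_x = 3620.6 × 0.829038 = 3002 lb.
ΣF_y = 0: A_y + T·sin34° − 2800 = 0 → A_y = 2800 − 3620.6 × 0.559193 = 775.4 lb.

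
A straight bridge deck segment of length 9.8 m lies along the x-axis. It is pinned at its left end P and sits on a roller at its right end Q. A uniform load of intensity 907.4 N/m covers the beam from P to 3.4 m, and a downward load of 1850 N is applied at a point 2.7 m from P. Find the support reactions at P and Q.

P_x = 0, P_y = 3890 N, Q_y = 1045 N

Resultant of the distributed load: 907.4 × 3.4 = 3085.16 N at 1.7 m from P.
Taking moments about P: Q_y·9.8 − (907.4·3.4)·1.7 − 1850·2.7 = 0 → Q_y = 10239.772/9.8 = 1044.87 ≈ 1045 N.
ΣF_y = 0: P_y + 1044.87 − 907.4·3.4 − 1850 = 0 → P_y = 3890 N.
ΣF_x = 0: no horizontal applied forces, so P_x = 0.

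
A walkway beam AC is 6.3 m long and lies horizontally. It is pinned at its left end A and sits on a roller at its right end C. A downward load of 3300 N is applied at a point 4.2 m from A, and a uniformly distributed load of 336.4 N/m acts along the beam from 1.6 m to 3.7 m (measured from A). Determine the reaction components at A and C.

Resultant of the distributed load: 336.4 × 2.1 = 706.44 N at 2.65 m from A.
ΣM about A: C_y·6.3 − 3300·4.2 − (336.4·2.1)·2.65 = 0 → C_y = 15732.066/6.3 = 2497.15 ≈ 2497 N.
ΣF_y = 0: A_y + 2497.15 − 3300 − 336.4·2.1 = 0 → A_y = 1509 N.
ΣF_x = 0: no horizontal applied forces, so A_x = 0.

A_x = 0, A_y = 1509 N, C_y = 2497 N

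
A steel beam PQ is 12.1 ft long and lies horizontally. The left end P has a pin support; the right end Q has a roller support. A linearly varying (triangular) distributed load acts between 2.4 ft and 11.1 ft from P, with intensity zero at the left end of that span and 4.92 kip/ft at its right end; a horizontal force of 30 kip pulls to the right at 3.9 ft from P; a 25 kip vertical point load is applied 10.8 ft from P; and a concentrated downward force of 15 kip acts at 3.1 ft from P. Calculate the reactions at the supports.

Resultant of the triangular load: ½ × 4.92 × 8.7 = 21.402 kip, acting at 8.2 ft from P (one-third of the span from the peak).
Moments about P: Q_y·12.1 − (½·4.92·8.7)·8.2 − 25·10.8 − 15·3.1 = 0 → Q_y = 491.9964/12.1 = 40.6609 ≈ 40.66 kip.
ΣF_y = 0: P_y + 40.6609 − ½·4.92·8.7 − 25 − 15 = 0 → P_y = 20.74 kip.
ΣF_x = 0: P_x + 30 = 0 → P_x = -30.00 kip.

P_x = -30.00 kip, P_y = 20.74 kip, Q_y = 40.66 kip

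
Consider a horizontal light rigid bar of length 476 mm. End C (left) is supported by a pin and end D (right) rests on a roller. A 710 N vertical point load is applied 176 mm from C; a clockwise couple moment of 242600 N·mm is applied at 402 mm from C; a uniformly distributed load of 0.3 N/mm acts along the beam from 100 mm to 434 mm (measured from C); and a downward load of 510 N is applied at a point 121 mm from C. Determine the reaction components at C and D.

Resultant of the distributed load: 0.3 × 334 = 100.2 N at 267 mm from C.
ΣM about C: D_y·476 − 710·176 − 242600 − (0.3·334)·267 − 510·121 = 0 → D_y = 456023.4/476 = 958.032 ≈ 958.0 N.
ΣF_y = 0: C_y + 958.032 − 710 − 0.3·334 − 510 = 0 → C_y = 362.2 N.
ΣF_x = 0: no horizontal applied forces, so C_x = 0.

C_x = 0, C_y = 362.2 N, D_y = 958.0 N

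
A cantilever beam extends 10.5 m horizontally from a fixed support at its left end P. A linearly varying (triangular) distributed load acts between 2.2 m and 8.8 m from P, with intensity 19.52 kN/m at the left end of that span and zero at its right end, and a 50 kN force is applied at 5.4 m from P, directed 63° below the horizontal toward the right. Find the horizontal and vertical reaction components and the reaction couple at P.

Resultant of the triangular load: ½ × 19.52 × 6.6 = 64.416 kN, acting at 4.4 m from P (one-third of the span from the peak).
ΣF_x = 0: P_x + 50·cos63° = 0 → P_x = -22.70 kN.
ΣF_y = 0: P_y − ½·19.52·6.6 − 50·sin63° = 0 → P_y = 109.0 kN.
ΣM about P: M_P − (½·19.52·6.6)·4.4 − 50·sin63°·5.4 = 0 → M_P = 524.0 kN·m.

P_x = -22.70 kN, P_y = 109.0 kN, M_P = 524.0 kN·m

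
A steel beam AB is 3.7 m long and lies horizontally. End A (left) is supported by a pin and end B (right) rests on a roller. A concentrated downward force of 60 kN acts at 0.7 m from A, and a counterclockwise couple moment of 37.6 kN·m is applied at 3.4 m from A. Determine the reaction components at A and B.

A_x = 0, A_y = 58.81 kN, B_y = 1.189 kN

Taking moments about A: B_y·3.7 − 60·0.7 + 37.6 = 0 → B_y = 4.4/3.7 = 1.18919 ≈ 1.189 kN.
ΣF_y = 0: A_y + 1.18919 − 60 = 0 → A_y = 58.81 kN.
ΣF_x = 0: no horizontal applied forces, so A_x = 0.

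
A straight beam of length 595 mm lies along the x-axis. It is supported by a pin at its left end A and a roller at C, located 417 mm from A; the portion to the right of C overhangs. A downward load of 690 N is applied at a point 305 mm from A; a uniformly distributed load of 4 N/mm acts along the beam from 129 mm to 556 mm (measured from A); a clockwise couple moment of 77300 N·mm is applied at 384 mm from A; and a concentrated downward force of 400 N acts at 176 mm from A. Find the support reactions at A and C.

Resultant of the distributed load: 4 × 427 = 1708 N at 342.5 mm from A.
Taking moments about A: C_y·417 − 690·305 − (4·427)·342.5 − 77300 − 400·176 = 0 → C_y = 943140/417 = 2261.73 ≈ 2262 N.
ΣF_y = 0: A_y + 2261.73 − 690 − 4·427 − 400 = 0 → A_y = 536.3 N.
ΣF_x = 0: no horizontal applied forces, so A_x = 0.

A_x = 0, A_y = 536.3 N, C_y = 2262 N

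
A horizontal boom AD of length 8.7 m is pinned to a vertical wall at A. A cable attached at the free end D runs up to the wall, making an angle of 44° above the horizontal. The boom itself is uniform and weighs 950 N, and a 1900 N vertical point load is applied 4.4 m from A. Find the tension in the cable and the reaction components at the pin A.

T = 2067 N, A_x = 1487 N, A_y = 1414 N

ΣM about A: T·sin44°·8.7 − 950·4.35 − 1900·4.4 = 0 → T = 12492.5/(8.7·0.694658) = 2067.09 ≈ 2067 N.
ΣF_x = 0: A_x − T·cos44° = 0 → A_x = 2067.09 × 0.71934 = 1487 N.
ΣF_y = 0: A_y + T·sin44° − 950 − 1900 = 0 → A_y = 2850 − 2067.09 × 0.694658 = 1414 N.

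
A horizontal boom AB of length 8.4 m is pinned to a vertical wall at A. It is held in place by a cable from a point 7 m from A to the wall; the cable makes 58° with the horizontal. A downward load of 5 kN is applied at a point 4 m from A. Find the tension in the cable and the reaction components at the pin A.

ΣM about A: T·sin58°·7 − 5·4 = 0 → T = 20/(7·0.848048) = 3.36908 ≈ 3.369 kN.
ΣF_x = 0: A_x − T·cos58° = 0 → A_x = 3.36908 × 0.529919 = 1.785 kN.
ΣF_y = 0: A_y + T·sin58° − 5 = 0 → A_y = 5 − 3.36908 × 0.848048 = 2.143 kN.

T = 3.369 kN, A_x = 1.785 kN, A_y = 2.143 kN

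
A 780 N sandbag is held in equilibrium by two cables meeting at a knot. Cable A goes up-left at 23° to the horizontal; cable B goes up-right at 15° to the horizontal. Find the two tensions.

ΣF_x = 0: −T_A·cos23° + T_B·cos15° = 0 → T_B = 0.952977·T_A.
ΣF_y = 0: T_A·sin23° + T_B·sin15° = 780.
Substitute: T_A·(0.390731 + 0.952977·0.258819) = 780 → T_A = 1223.76 ≈ 1224 N.
Then T_B = 0.952977 × 1223.76 = 1166 N.

T_A = 1224 N, T_B = 1166 N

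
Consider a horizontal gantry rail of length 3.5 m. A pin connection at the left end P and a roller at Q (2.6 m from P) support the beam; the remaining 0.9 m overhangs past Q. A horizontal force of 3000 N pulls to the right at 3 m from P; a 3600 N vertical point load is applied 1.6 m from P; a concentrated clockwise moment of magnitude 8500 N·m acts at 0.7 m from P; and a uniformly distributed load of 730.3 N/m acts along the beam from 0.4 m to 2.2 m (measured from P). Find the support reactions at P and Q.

Resultant of the distributed load: 730.3 × 1.8 = 1314.54 N at 1.3 m from P.
Moments about P: Q_y·2.6 − 3600·1.6 − 8500 − (730.3·1.8)·1.3 = 0 → Q_y = 15968.902/2.6 = 6141.89 ≈ 6142 N.
ΣF_y = 0: P_y + 6141.89 − 3600 − 730.3·1.8 = 0 → P_y = -1227 N.
ΣF_x = 0: P_x + 3000 = 0 → P_x = -3000 N.

P_x = -3000 N, P_y = -1227 N, Q_y = 6142 N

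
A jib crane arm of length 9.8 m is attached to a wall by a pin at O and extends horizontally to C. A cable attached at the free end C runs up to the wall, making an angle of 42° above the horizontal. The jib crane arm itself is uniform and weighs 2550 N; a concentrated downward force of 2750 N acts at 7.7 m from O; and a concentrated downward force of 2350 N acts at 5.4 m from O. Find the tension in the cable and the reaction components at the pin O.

T = 7070 N, O_x = 5254 N, O_y = 2919 N

ΣM about O: T·sin42°·9.8 − 2550·4.9 − 2750·7.7 − 2350·5.4 = 0 → T = 46360/(9.8·0.669131) = 7069.78 ≈ 7070 N.
ΣF_x = 0: O_x − T·cos42° = 0 → O_x = 7069.78 × 0.743145 = 5254 N.
ΣF_y = 0: O_y + T·sin42° − 2550 − 2750 − 2350 = 0 → O_y = 7650 − 7069.78 × 0.669131 = 2919 N.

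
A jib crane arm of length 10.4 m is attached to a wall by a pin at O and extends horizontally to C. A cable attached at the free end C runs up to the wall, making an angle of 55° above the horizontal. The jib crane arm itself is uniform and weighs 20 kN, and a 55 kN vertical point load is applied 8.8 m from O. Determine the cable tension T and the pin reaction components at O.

T = 69.02 kN, O_x = 39.59 kN, O_y = 18.46 kN

ΣM about O: T·sin55°·10.4 − 20·5.2 − 55·8.8 = 0 → T = 588/(10.4·0.819152) = 69.0207 ≈ 69.02 kN.
ΣF_x = 0: O_x − T·cos55° = 0 → O_x = 69.0207 × 0.573576 = 39.59 kN.
ΣF_y = 0: O_y + T·sin55° − 20 − 55 = 0 → O_y = 75 − 69.0207 × 0.819152 = 18.46 kN.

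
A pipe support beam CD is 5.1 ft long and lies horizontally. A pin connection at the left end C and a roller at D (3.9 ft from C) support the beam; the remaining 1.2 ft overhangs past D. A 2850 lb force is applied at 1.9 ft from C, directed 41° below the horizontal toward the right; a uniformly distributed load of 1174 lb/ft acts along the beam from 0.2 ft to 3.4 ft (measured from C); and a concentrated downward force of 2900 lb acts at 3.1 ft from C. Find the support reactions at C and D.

Resultant of the distributed load: 1174 × 3.2 = 3756.8 lb at 1.8 ft from C.
Taking moments about C: D_y·3.9 − 2850·sin41°·1.9 − (1174·3.2)·1.8 − 2900·3.1 = 0 → D_y = 19304.8/3.9 = 4949.95 ≈ 4950 lb.
ΣF_y = 0: C_y + 4949.95 − 2850·sin41° − 1174·3.2 − 2900 = 0 → C_y = 3577 lb.
ΣF_x = 0: C_x + 2850·cos41° = 0 → C_x = -2151 lb.

C_x = -2151 lb, C_y = 3577 lb, D_y = 4950 lb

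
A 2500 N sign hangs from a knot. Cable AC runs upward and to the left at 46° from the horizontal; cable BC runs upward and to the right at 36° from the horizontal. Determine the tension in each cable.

ΣF_x = 0: −T_AC·cos46° + T_BC·cos36° = 0 → T_BC = 0.858645·T_AC.
ΣF_y = 0: T_AC·sin46° + T_BC·sin36° = 2500.
Substitute: T_AC·(0.71934 + 0.858645·0.587785) = 2500 → T_AC = 2042.42 ≈ 2042 N.
Then T_BC = 0.858645 × 2042.42 = 1754 N.

T_AC = 2042 N, T_BC = 1754 N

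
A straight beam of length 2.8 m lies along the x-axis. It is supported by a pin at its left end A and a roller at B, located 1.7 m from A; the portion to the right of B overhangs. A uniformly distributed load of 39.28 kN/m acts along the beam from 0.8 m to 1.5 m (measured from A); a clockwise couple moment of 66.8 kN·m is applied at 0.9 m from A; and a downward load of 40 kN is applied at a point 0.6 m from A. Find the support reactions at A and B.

A_x = 0, A_y = -4.516 kN, B_y = 72.01 kN

Resultant of the distributed load: 39.28 × 0.7 = 27.496 kN at 1.15 m from A.
Moments about A: B_y·1.7 − (39.28·0.7)·1.15 − 66.8 − 40·0.6 = 0 → B_y = 122.4204/1.7 = 72.012 ≈ 72.01 kN.
ΣF_y = 0: A_y + 72.012 − 39.28·0.7 − 40 = 0 → A_y = -4.516 kN.
ΣF_x = 0: no horizontal applied forces, so A_x = 0.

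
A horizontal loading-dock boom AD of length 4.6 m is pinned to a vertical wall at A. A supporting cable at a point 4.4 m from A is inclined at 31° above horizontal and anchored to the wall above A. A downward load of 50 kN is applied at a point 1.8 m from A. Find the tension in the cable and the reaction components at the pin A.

ΣM about A: T·sin31°·4.4 − 50·1.8 = 0 → T = 90/(4.4·0.515038) = 39.7146 ≈ 39.71 kN.
ΣF_x = 0: A_x − T·cos31° = 0 → A_x = 39.7146 × 0.857167 = 34.04 kN.
ΣF_y = 0: A_y + T·sin31° − 50 = 0 → A_y = 50 − 39.7146 × 0.515038 = 29.55 kN.

T = 39.71 kN, A_x = 34.04 kN, A_y = 29.55 kN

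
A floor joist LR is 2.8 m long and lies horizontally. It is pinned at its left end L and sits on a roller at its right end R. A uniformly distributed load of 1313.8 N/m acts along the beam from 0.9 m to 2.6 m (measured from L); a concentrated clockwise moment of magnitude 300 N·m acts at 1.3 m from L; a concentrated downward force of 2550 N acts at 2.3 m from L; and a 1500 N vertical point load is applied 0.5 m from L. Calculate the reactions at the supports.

Resultant of the distributed load: 1313.8 × 1.7 = 2233.46 N at 1.75 m from L.
Moments about L: R_y·2.8 − (1313.8·1.7)·1.75 − 300 − 2550·2.3 − 1500·0.5 = 0 → R_y = 10823.555/2.8 = 3865.56 ≈ 3866 N.
ΣF_y = 0: L_y + 3865.56 − 1313.8·1.7 − 2550 − 1500 = 0 → L_y = 2418 N.
ΣF_x = 0: no horizontal applied forces, so L_x = 0.

L_x = 0, L_y = 2418 N, R_y = 3866 N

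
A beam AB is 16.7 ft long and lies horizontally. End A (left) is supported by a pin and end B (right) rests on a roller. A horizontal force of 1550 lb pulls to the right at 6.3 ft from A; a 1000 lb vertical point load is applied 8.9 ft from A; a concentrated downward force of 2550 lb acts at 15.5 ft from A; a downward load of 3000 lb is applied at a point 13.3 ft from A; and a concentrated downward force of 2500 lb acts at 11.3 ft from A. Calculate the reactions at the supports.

Moments about A: B_y·16.7 − 1000·8.9 − 2550·15.5 − 3000·13.3 − 2500·11.3 = 0 → B_y = 116575/16.7 = 6980.54 ≈ 6981 lb.
ΣF_y = 0: A_y + 6980.54 − 1000 − 2550 − 3000 − 2500 = 0 → A_y = 2069 lb.
ΣF_x = 0: A_x + 1550 = 0 → A_x = -1550 lb.

A_x = -1550 lb, A_y = 2069 lb, B_y = 6981 lb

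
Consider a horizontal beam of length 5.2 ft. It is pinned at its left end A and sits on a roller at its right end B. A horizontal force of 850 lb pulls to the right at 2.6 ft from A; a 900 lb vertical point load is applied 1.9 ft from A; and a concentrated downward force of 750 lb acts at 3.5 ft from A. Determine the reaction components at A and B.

A_x = -850.0 lb, A_y = 816.3 lb, B_y = 833.7 lb

Moments about A: B_y·5.2 − 900·1.9 − 750·3.5 = 0 → B_y = 4335/5.2 = 833.654 ≈ 833.7 lb.
ΣF_y = 0: A_y + 833.654 − 900 − 750 = 0 → A_y = 816.3 lb.
ΣF_x = 0: A_x + 850 = 0 → A_x = -850.0 lb.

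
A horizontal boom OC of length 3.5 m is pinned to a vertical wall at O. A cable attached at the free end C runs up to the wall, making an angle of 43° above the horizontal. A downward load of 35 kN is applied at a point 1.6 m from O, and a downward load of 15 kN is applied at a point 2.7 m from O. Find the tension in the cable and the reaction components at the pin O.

ΣM about O: T·sin43°·3.5 − 35·1.6 − 15·2.7 = 0 → T = 96.5/(3.5·0.681998) = 40.4274 ≈ 40.43 kN.
ΣF_x = 0: O_x − T·cos43° = 0 → O_x = 40.4274 × 0.731354 = 29.57 kN.
ΣF_y = 0: O_y + T·sin43° − 35 − 15 = 0 → O_y = 50 − 40.4274 × 0.681998 = 22.43 kN.

T = 40.43 kN, O_x = 29.57 kN, O_y = 22.43 kN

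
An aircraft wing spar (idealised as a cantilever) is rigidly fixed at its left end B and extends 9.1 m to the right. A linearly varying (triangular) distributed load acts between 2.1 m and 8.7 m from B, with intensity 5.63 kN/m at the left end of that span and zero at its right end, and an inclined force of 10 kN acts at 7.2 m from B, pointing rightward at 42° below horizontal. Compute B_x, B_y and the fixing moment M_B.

Resultant of the triangular load: ½ × 5.63 × 6.6 = 18.579 kN, acting at 4.3 m from B (one-third of the span from the peak).
ΣF_x = 0: B_x + 10·cos42° = 0 → B_x = -7.431 kN.
ΣF_y = 0: B_y − ½·5.63·6.6 − 10·sin42° = 0 → B_y = 25.27 kN.
ΣM about B: M_B − (½·5.63·6.6)·4.3 − 10·sin42°·7.2 = 0 → M_B = 128.1 kN·m.

B_x = -7.431 kN, B_y = 25.27 kN, M_B = 128.1 kN·m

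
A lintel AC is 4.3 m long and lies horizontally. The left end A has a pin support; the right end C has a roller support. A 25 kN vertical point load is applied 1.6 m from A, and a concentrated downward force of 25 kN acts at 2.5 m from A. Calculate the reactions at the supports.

A_x = 0, A_y = 26.16 kN, C_y = 23.84 kN

Moments about A: C_y·4.3 − 25·1.6 − 25·2.5 = 0 → C_y = 102.5/4.3 = 23.8372 ≈ 23.84 kN.
ΣF_y = 0: A_y + 23.8372 − 25 − 25 = 0 → A_y = 26.16 kN.
ΣF_x = 0: no horizontal applied forces, so A_x = 0.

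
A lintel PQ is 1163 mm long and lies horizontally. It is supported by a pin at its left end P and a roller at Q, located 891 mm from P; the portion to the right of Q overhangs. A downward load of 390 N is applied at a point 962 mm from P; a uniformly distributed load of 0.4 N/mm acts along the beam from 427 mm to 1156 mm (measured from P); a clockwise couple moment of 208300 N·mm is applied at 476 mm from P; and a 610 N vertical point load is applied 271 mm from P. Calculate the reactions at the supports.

P_x = 0, P_y = 192.2 N, Q_y = 1099 N

Resultant of the distributed load: 0.4 × 729 = 291.6 N at 791.5 mm from P.
Taking moments about P: Q_y·891 − 390·962 − (0.4·729)·791.5 − 208300 − 610·271 = 0 → Q_y = 979591.4/891 = 1099.43 ≈ 1099 N.
ΣF_y = 0: P_y + 1099.43 − 390 − 0.4·729 − 610 = 0 → P_y = 192.2 N.
ΣF_x = 0: no horizontal applied forces, so P_x = 0.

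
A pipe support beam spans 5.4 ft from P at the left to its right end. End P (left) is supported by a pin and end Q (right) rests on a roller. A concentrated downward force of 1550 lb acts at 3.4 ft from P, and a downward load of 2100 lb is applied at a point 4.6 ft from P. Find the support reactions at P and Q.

P_x = 0, P_y = 885.2 lb, Q_y = 2765 lb

Taking moments about P: Q_y·5.4 − 1550·3.4 − 2100·4.6 = 0 → Q_y = 14930/5.4 = 2764.81 ≈ 2765 lb.
ΣF_y = 0: P_y + 2764.81 − 1550 − 2100 = 0 → P_y = 885.2 lb.
ΣF_x = 0: no horizontal applied forces, so P_x = 0.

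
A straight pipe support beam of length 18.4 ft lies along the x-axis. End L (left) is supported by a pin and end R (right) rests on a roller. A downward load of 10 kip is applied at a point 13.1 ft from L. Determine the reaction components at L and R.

ΣM about L: R_y·18.4 − 10·13.1 = 0 → R_y = 131/18.4 = 7.11957 ≈ 7.120 kip.
ΣF_y = 0: L_y + 7.11957 − 10 = 0 → L_y = 2.880 kip.
ΣF_x = 0: no horizontal applied forces, so L_x = 0.

L_x = 0, L_y = 2.880 kip, R_y = 7.120 kip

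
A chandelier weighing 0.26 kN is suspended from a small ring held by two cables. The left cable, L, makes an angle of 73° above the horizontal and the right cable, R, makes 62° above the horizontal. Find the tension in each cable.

T_L = 0.1726 kN, T_R = 0.1075 kN

ΣF_x = 0: −T_L·cos73° + T_R·cos62° = 0 → T_R = 0.622768·T_L.
ΣF_y = 0: T_L·sin73° + T_R·sin62° = 0.26.
Substitute: T_L·(0.956305 + 0.622768·0.882948) = 0.26 → T_L = 0.172623 ≈ 0.1726 kN.
Then T_R = 0.622768 × 0.172623 = 0.1075 kN.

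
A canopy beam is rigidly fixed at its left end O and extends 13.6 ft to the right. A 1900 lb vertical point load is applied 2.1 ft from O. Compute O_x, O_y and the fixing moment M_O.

ΣF_x = 0: O_x = 0.
ΣF_y = 0: O_y − 1900 = 0 → O_y = 1900 lb.
ΣM about O: M_O − 1900·2.1 = 0 → M_O = 3990 lb·ft.

O_x = 0, O_y = 1900 lb, M_O = 3990 lb·ft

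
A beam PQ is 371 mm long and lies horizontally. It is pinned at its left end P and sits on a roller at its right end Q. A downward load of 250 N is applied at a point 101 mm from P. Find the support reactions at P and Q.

ΣM about P: Q_y·371 − 250·101 = 0 → Q_y = 25250/371 = 68.0593 ≈ 68.06 N.
ΣF_y = 0: P_y + 68.0593 − 250 = 0 → P_y = 181.9 N.
ΣF_x = 0: no horizontal applied forces, so P_x = 0.

P_x = 0, P_y = 181.9 N, Q_y = 68.06 N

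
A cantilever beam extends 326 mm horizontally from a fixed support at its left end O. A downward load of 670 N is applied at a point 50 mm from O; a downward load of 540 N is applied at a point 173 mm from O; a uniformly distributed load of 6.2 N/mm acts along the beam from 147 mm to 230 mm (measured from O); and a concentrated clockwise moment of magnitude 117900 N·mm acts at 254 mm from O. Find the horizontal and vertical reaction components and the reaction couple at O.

O_x = 0, O_y = 1725 N, M_O = 341800 N·mm

Resultant of the distributed load: 6.2 × 83 = 514.6 N at 188.5 mm from O.
ΣF_x = 0: O_x = 0.
ΣF_y = 0: O_y − 670 − 540 − 6.2·83 = 0 → O_y = 1725 N.
ΣM about O: M_O − 670·50 − 540·173 − (6.2·83)·188.5 − 117900 = 0 → M_O = 341800 N·mm.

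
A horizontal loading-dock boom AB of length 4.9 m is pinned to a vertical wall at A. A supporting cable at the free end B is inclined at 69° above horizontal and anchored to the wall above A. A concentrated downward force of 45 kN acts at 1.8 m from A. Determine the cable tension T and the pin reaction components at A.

ΣM about A: T·sin69°·4.9 − 45·1.8 = 0 → T = 81/(4.9·0.93358) = 17.7067 ≈ 17.71 kN.
ΣF_x = 0: A_x − T·cos69° = 0 → A_x = 17.7067 × 0.358368 = 6.346 kN.
ΣF_y = 0: A_y + T·sin69° − 45 = 0 → A_y = 45 − 17.7067 × 0.93358 = 28.47 kN.

T = 17.71 kN, A_x = 6.346 kN, A_y = 28.47 kN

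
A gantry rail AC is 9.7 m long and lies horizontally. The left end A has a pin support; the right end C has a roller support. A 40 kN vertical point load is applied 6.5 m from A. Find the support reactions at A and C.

Moments about A: C_y·9.7 − 40·6.5 = 0 → C_y = 260/9.7 = 26.8041 ≈ 26.80 kN.
ΣF_y = 0: A_y + 26.8041 − 40 = 0 → A_y = 13.20 kN.
ΣF_x = 0: no horizontal applied forces, so A_x = 0.

A_x = 0, A_y = 13.20 kN, C_y = 26.80 kN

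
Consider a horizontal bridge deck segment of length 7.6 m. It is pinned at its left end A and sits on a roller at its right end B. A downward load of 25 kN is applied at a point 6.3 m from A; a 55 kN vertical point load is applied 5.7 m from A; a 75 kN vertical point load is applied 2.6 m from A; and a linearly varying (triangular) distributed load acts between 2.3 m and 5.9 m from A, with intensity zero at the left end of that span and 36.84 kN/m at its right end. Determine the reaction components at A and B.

Resultant of the triangular load: ½ × 36.84 × 3.6 = 66.312 kN, acting at 4.7 m from A (one-third of the span from the peak).
ΣM about A: B_y·7.6 − 25·6.3 − 55·5.7 − 75·2.6 − (½·36.84·3.6)·4.7 = 0 → B_y = 977.6664/7.6 = 128.64 ≈ 128.6 kN.
ΣF_y = 0: A_y + 128.64 − 25 − 55 − 75 − ½·36.84·3.6 = 0 → A_y = 92.67 kN.
ΣF_x = 0: no horizontal applied forces, so A_x = 0.

A_x = 0, A_y = 92.67 kN, B_y = 128.6 kN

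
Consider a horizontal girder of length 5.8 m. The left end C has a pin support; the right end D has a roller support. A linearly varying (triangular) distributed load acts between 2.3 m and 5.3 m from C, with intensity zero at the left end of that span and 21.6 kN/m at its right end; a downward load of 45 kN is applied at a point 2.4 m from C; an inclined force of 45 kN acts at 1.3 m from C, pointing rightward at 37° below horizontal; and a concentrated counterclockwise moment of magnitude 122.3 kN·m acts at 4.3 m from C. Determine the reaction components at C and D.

Resultant of the triangular load: ½ × 21.6 × 3 = 32.4 kN, acting at 4.3 m from C (one-third of the span from the peak).
ΣM about C: D_y·5.8 − (½·21.6·3)·4.3 − 45·2.4 − 45·sin37°·1.3 + 122.3 = 0 → D_y = 160.226/5.8 = 27.6252 ≈ 27.63 kN.
ΣF_y = 0: C_y + 27.6252 − ½·21.6·3 − 45 − 45·sin37° = 0 → C_y = 76.86 kN.
ΣF_x = 0: C_x + 45·cos37° = 0 → C_x = -35.94 kN.

C_x = -35.94 kN, C_y = 76.86 kN, D_y = 27.63 kN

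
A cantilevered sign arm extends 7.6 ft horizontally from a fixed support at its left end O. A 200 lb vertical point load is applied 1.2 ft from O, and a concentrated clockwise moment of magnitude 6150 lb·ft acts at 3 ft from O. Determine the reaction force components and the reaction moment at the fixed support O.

O_x = 0, O_y = 200.0 lb, M_O = 6390 lb·ft

ΣF_x = 0: O_x = 0.
ΣF_y = 0: O_y − 200 = 0 → O_y = 200.0 lb.
ΣM about O: M_O − 200·1.2 − 6150 = 0 → M_O = 6390 lb·ft.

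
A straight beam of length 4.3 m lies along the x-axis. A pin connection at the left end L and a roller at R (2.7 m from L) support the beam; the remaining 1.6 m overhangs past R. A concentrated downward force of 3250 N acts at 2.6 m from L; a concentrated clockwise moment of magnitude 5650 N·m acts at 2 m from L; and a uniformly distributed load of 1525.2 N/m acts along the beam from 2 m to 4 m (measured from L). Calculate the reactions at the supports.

Resultant of the distributed load: 1525.2 × 2 = 3050.4 N at 3 m from L.
ΣM about L: R_y·2.7 − 3250·2.6 − 5650 − (1525.2·2)·3 = 0 → R_y = 23251.2/2.7 = 8611.56 ≈ 8612 N.
ΣF_y = 0: L_y + 8611.56 − 3250 − 1525.2·2 = 0 → L_y = -2311 N.
ΣF_x = 0: no horizontal applied forces, so L_x = 0.

L_x = 0, L_y = -2311 N, R_y = 8612 N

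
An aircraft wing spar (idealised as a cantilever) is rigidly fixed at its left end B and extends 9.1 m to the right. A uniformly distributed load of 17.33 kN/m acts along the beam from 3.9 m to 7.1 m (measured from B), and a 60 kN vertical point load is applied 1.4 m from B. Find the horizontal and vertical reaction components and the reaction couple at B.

Resultant of the distributed load: 17.33 × 3.2 = 55.456 kN at 5.5 m from B.
ΣF_x = 0: B_x = 0.
ΣF_y = 0: B_y − 17.33·3.2 − 60 = 0 → B_y = 115.5 kN.
ΣM about B: M_B − (17.33·3.2)·5.5 − 60·1.4 = 0 → M_B = 389.0 kN·m.

B_x = 0, B_y = 115.5 kN, M_B = 389.0 kN·m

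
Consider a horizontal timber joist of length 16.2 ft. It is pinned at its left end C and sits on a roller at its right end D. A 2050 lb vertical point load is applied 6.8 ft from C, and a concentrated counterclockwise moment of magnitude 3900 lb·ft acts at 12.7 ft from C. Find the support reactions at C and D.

C_x = 0, C_y = 1430 lb, D_y = 619.8 lb

ΣM about C: D_y·16.2 − 2050·6.8 + 3900 = 0 → D_y = 10040/16.2 = 619.753 ≈ 619.8 lb.
ΣF_y = 0: C_y + 619.753 − 2050 = 0 → C_y = 1430 lb.
ΣF_x = 0: no horizontal applied forces, so C_x = 0.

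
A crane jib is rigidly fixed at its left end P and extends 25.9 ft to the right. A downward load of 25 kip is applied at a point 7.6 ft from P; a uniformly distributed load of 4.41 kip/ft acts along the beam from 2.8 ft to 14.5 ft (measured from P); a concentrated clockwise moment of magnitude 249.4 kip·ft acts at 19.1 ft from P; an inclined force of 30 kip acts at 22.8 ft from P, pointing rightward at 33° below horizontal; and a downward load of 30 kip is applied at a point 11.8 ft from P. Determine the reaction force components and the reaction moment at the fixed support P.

Resultant of the distributed load: 4.41 × 11.7 = 51.597 kip at 8.65 ft from P.
ΣF_x = 0: P_x + 30·cos33° = 0 → P_x = -25.16 kip.
ΣF_y = 0: P_y − 25 − 4.41·11.7 − 30·sin33° − 30 = 0 → P_y = 122.9 kip.
ΣM about P: M_P − 25·7.6 − (4.41·11.7)·8.65 − 249.4 − 30·sin33°·22.8 − 30·11.8 = 0 → M_P = 1612 kip·ft.

P_x = -25.16 kip, P_y = 122.9 kip, M_P = 1612 kip·ft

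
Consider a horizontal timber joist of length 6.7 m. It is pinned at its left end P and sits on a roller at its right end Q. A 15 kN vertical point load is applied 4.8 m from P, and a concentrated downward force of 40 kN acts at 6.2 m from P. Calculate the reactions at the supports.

P_x = 0, P_y = 7.239 kN, Q_y = 47.76 kN

ΣM about P: Q_y·6.7 − 15·4.8 − 40·6.2 = 0 → Q_y = 320/6.7 = 47.7612 ≈ 47.76 kN.
ΣF_y = 0: P_y + 47.7612 − 15 − 40 = 0 → P_y = 7.239 kN.
ΣF_x = 0: no horizontal applied forces, so P_x = 0.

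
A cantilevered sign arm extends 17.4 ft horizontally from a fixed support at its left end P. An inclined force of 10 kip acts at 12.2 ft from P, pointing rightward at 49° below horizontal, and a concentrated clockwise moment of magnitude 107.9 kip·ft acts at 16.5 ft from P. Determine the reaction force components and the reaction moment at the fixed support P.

ΣF_x = 0: P_x + 10·cos49° = 0 → P_x = -6.561 kip.
ΣF_y = 0: P_y − 10·sin49° = 0 → P_y = 7.547 kip.
ΣM about P: M_P − 10·sin49°·12.2 − 107.9 = 0 → M_P = 200.0 kip·ft.

P_x = -6.561 kip, P_y = 7.547 kip, M_P = 200.0 kip·ft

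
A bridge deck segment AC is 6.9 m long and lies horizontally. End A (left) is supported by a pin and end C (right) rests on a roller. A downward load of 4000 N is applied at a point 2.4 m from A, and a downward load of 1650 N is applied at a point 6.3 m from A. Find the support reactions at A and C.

A_x = 0, A_y = 2752 N, C_y = 2898 N

Moments about A: C_y·6.9 − 4000·2.4 − 1650·6.3 = 0 → C_y = 19995/6.9 = 2897.83 ≈ 2898 N.
ΣF_y = 0: A_y + 2897.83 − 4000 − 1650 = 0 → A_y = 2752 N.
ΣF_x = 0: no horizontal applied forces, so A_x = 0.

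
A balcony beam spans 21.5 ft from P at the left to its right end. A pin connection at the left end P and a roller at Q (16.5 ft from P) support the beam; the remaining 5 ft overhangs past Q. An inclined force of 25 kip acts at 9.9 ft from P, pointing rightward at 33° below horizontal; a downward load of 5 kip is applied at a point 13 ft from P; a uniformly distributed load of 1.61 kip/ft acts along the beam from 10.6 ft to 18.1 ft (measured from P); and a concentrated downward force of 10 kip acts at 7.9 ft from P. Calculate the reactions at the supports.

Resultant of the distributed load: 1.61 × 7.5 = 12.075 kip at 14.35 ft from P.
ΣM about P: Q_y·16.5 − 25·sin33°·9.9 − 5·13 − (1.61·7.5)·14.35 − 10·7.9 = 0 → Q_y = 452.074/16.5 = 27.3984 ≈ 27.40 kip.
ΣF_y = 0: P_y + 27.3984 − 25·sin33° − 5 − 1.61·7.5 − 10 = 0 → P_y = 13.29 kip.
ΣF_x = 0: P_x + 25·cos33° = 0 → P_x = -20.97 kip.

P_x = -20.97 kip, P_y = 13.29 kip, Q_y = 27.40 kip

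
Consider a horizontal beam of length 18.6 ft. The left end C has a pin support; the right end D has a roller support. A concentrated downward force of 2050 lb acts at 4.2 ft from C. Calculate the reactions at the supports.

C_x = 0, C_y = 1587 lb, D_y = 462.9 lb

Taking moments about C: D_y·18.6 − 2050·4.2 = 0 → D_y = 8610/18.6 = 462.903 ≈ 462.9 lb.
ΣF_y = 0: C_y + 462.903 − 2050 = 0 → C_y = 1587 lb.
ΣF_x = 0: no horizontal applied forces, so C_x = 0.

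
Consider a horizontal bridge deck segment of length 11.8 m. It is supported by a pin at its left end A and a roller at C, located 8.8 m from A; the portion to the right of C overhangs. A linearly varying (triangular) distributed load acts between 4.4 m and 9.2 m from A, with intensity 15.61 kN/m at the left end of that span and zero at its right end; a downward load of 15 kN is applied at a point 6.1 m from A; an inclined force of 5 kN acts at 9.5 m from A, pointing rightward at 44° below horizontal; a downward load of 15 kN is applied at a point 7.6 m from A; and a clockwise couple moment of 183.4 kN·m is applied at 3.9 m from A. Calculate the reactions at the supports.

Resultant of the triangular load: ½ × 15.61 × 4.8 = 37.464 kN, acting at 6 m from A (one-third of the span from the peak).
Taking moments about A: C_y·8.8 − (½·15.61·4.8)·6 − 15·6.1 − 5·sin44°·9.5 − 15·7.6 − 183.4 = 0 → C_y = 646.68/8.8 = 73.4864 ≈ 73.49 kN.
ΣF_y = 0: A_y + 73.4864 − ½·15.61·4.8 − 15 − 5·sin44° − 15 = 0 → A_y = -2.549 kN.
ΣF_x = 0: A_x + 5·cos44° = 0 → A_x = -3.597 kN.

A_x = -3.597 kN, A_y = -2.549 kN, C_y = 73.49 kN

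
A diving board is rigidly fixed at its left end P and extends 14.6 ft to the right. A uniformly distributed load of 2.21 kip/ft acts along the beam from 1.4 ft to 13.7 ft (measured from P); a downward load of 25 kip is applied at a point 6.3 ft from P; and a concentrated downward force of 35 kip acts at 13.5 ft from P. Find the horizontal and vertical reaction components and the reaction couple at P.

Resultant of the distributed load: 2.21 × 12.3 = 27.183 kip at 7.55 ft from P.
ΣF_x = 0: P_x = 0.
ΣF_y = 0: P_y − 2.21·12.3 − 25 − 35 = 0 → P_y = 87.18 kip.
ΣM about P: M_P − (2.21·12.3)·7.55 − 25·6.3 − 35·13.5 = 0 → M_P = 835.2 kip·ft.

P_x = 0, P_y = 87.18 kip, M_P = 835.2 kip·ft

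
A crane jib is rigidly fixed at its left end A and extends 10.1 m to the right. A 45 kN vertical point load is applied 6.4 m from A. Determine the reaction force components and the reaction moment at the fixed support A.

A_x = 0, A_y = 45.00 kN, M_A = 288.0 kN·m

ΣF_x = 0: A_x = 0.
ΣF_y = 0: A_y − 45 = 0 → A_y = 45.00 kN.
ΣM about A: M_A − 45·6.4 = 0 → M_A = 288.0 kN·m.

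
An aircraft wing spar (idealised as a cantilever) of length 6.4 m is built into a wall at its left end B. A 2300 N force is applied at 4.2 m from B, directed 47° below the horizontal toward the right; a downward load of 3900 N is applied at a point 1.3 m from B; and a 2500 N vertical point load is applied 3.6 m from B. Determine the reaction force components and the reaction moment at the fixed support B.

B_x = -1569 N, B_y = 8082 N, M_B = 21130 N·m

ΣF_x = 0: B_x + 2300·cos47° = 0 → B_x = -1569 N.
ΣF_y = 0: B_y − 2300·sin47° − 3900 − 2500 = 0 → B_y = 8082 N.
ΣM about B: M_B − 2300·sin47°·4.2 − 3900·1.3 − 2500·3.6 = 0 → M_B = 21130 N·m.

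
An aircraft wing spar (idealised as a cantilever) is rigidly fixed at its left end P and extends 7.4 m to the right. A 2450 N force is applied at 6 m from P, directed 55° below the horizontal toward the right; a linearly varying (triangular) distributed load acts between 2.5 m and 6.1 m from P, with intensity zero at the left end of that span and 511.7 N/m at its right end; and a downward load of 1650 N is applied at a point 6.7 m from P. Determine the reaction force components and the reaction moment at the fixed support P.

P_x = -1405 N, P_y = 4578 N, M_P = 27610 N·m

Resultant of the triangular load: ½ × 511.7 × 3.6 = 921.06 N, acting at 4.9 m from P (one-third of the span from the peak).
ΣF_x = 0: P_x + 2450·cos55° = 0 → P_x = -1405 N.
ΣF_y = 0: P_y − 2450·sin55° − ½·511.7·3.6 − 1650 = 0 → P_y = 4578 N.
ΣM about P: M_P − 2450·sin55°·6 − (½·511.7·3.6)·4.9 − 1650·6.7 = 0 → M_P = 27610 N·m.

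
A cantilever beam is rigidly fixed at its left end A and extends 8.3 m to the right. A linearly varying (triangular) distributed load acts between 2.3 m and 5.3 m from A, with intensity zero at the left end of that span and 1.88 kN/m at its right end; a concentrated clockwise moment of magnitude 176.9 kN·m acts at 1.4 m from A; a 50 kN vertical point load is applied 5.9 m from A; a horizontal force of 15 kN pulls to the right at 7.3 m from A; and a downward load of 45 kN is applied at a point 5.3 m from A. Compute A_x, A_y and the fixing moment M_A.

A_x = -15.00 kN, A_y = 97.82 kN, M_A = 722.5 kN·m

Resultant of the triangular load: ½ × 1.88 × 3 = 2.82 kN, acting at 4.3 m from A (one-third of the span from the peak).
ΣF_x = 0: A_x + 15 = 0 → A_x = -15.00 kN.
ΣF_y = 0: A_y − ½·1.88·3 − 50 − 45 = 0 → A_y = 97.82 kN.
ΣM about A: M_A − (½·1.88·3)·4.3 − 176.9 − 50·5.9 − 45·5.3 = 0 → M_A = 722.5 kN·m.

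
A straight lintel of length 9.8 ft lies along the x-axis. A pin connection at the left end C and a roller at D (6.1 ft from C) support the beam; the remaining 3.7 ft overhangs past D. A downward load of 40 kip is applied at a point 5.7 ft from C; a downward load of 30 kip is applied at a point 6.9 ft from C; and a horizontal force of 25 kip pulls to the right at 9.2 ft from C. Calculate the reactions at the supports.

Taking moments about C: D_y·6.1 − 40·5.7 − 30·6.9 = 0 → D_y = 435/6.1 = 71.3115 ≈ 71.31 kip.
ΣF_y = 0: C_y + 71.3115 − 40 − 30 = 0 → C_y = -1.311 kip.
ΣF_x = 0: C_x + 25 = 0 → C_x = -25.00 kip.

C_x = -25.00 kip, C_y = -1.311 kip, D_y = 71.31 kip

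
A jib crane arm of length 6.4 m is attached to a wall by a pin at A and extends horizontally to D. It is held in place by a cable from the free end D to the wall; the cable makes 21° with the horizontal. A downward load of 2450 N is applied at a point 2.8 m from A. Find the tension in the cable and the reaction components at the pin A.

ΣM about A: T·sin21°·6.4 − 2450·2.8 = 0 → T = 6860/(6.4·0.358368) = 2990.99 ≈ 2991 N.
ΣF_x = 0: A_x − T·cos21° = 0 → A_x = 2990.99 × 0.93358 = 2792 N.
ΣF_y = 0: A_y + T·sin21° − 2450 = 0 → A_y = 2450 − 2990.99 × 0.358368 = 1378 N.

T = 2991 N, A_x = 2792 N, A_y = 1378 N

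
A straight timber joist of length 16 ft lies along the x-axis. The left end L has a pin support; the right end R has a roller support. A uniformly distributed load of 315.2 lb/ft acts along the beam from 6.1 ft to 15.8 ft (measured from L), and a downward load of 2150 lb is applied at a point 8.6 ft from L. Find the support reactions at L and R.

L_x = 0, L_y = 1959 lb, R_y = 3248 lb

Resultant of the distributed load: 315.2 × 9.7 = 3057.44 lb at 10.95 ft from L.
Moments about L: R_y·16 − (315.2·9.7)·10.95 − 2150·8.6 = 0 → R_y = 51968.968/16 = 3248.06 ≈ 3248 lb.
ΣF_y = 0: L_y + 3248.06 − 315.2·9.7 − 2150 = 0 → L_y = 1959 lb.
ΣF_x = 0: no horizontal applied forces, so L_x = 0.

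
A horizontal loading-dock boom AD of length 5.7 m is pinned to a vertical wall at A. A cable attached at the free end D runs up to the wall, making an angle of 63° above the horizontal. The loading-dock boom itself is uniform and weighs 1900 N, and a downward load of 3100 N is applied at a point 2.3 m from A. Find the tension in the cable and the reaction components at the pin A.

ΣM about A: T·sin63°·5.7 − 1900·2.85 − 3100·2.3 = 0 → T = 12545/(5.7·0.891007) = 2470.1 ≈ 2470 N.
ΣF_x = 0: A_x − T·cos63° = 0 → A_x = 2470.1 × 0.45399 = 1121 N.
ΣF_y = 0: A_y + T·sin63° − 1900 − 3100 = 0 → A_y = 5000 − 2470.1 × 0.891007 = 2799 N.

T = 2470 N, A_x = 1121 N, A_y = 2799 N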